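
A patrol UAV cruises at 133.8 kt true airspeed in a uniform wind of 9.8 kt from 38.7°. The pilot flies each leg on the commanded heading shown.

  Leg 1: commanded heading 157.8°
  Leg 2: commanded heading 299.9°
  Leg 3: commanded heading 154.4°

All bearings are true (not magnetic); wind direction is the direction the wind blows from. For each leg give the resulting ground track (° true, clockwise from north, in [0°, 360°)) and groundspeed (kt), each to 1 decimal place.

Leg 1: heading 157.8°; drift +3.5° → track 161.3°, groundspeed 138.8 kt
Leg 2: heading 299.9°; drift -4.1° → track 295.8°, groundspeed 135.6 kt
Leg 3: heading 154.4°; drift +3.7° → track 158.1°, groundspeed 138.3 kt

Leg 1: track=161.3°, groundspeed=138.8 kt
Leg 2: track=295.8°, groundspeed=135.6 kt
Leg 3: track=158.1°, groundspeed=138.3 kt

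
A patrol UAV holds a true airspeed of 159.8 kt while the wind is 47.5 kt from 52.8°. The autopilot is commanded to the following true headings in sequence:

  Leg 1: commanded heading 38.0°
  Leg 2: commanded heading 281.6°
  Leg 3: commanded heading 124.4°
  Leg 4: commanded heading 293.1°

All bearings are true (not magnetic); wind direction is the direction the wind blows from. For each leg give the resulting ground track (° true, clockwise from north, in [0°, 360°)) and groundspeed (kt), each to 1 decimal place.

Leg 1: track=31.9°, groundspeed=114.5 kt
Leg 2: track=271.0°, groundspeed=194.4 kt
Leg 3: track=141.7°, groundspeed=151.7 kt
Leg 4: track=280.4°, groundspeed=187.9 kt

Leg 1: heading 38.0°; drift -6.1° → track 31.9°, groundspeed 114.5 kt
Leg 2: heading 281.6°; drift -10.6° → track 271.0°, groundspeed 194.4 kt
Leg 3: heading 124.4°; drift +17.3° → track 141.7°, groundspeed 151.7 kt
Leg 4: heading 293.1°; drift -12.7° → track 280.4°, groundspeed 187.9 kt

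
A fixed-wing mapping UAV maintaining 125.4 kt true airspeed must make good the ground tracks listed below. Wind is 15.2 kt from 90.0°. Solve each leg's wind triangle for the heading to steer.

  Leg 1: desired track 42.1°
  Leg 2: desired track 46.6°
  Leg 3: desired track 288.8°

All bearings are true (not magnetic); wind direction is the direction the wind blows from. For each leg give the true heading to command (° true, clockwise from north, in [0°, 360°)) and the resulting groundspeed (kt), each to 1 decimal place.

Leg 1: desired track 42.1°; wind correction +5.2° → command heading 47.3°, groundspeed 114.7 kt
Leg 2: desired track 46.6°; wind correction +4.8° → command heading 51.4°, groundspeed 113.9 kt
Leg 3: desired track 288.8°; wind correction +2.2° → command heading 291.0°, groundspeed 139.7 kt

Leg 1: heading=47.3°, groundspeed=114.7 kt
Leg 2: heading=51.4°, groundspeed=113.9 kt
Leg 3: heading=291.0°, groundspeed=139.7 kt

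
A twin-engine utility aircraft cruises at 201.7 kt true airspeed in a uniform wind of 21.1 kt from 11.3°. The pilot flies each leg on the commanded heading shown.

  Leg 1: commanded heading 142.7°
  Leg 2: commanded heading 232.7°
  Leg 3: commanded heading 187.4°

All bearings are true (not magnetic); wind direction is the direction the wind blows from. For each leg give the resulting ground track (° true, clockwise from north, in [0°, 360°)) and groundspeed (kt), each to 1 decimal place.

Leg 1: track=146.9°, groundspeed=216.2 kt
Leg 2: track=229.0°, groundspeed=218.0 kt
Leg 3: track=187.8°, groundspeed=222.8 kt

Leg 1: heading 142.7°; drift +4.2° → track 146.9°, groundspeed 216.2 kt
Leg 2: heading 232.7°; drift -3.7° → track 229.0°, groundspeed 218.0 kt
Leg 3: heading 187.4°; drift +0.4° → track 187.8°, groundspeed 222.8 kt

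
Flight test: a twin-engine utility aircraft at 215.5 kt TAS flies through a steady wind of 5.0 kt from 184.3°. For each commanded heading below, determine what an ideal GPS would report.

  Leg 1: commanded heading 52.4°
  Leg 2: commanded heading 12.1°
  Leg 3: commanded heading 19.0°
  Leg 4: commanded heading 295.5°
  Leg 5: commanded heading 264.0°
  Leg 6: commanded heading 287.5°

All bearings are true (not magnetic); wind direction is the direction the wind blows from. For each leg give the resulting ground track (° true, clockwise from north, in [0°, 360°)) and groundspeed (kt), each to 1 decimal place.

Leg 1: track=51.4°, groundspeed=218.9 kt
Leg 2: track=11.9°, groundspeed=220.5 kt
Leg 3: track=18.7°, groundspeed=220.3 kt
Leg 4: track=296.7°, groundspeed=217.4 kt
Leg 5: track=265.3°, groundspeed=214.7 kt
Leg 6: track=288.8°, groundspeed=216.7 kt

Leg 1: heading 52.4°; drift -1.0° → track 51.4°, groundspeed 218.9 kt
Leg 2: heading 12.1°; drift -0.2° → track 11.9°, groundspeed 220.5 kt
Leg 3: heading 19.0°; drift -0.3° → track 18.7°, groundspeed 220.3 kt
Leg 4: heading 295.5°; drift +1.2° → track 296.7°, groundspeed 217.4 kt
Leg 5: heading 264.0°; drift +1.3° → track 265.3°, groundspeed 214.7 kt
Leg 6: heading 287.5°; drift +1.3° → track 288.8°, groundspeed 216.7 kt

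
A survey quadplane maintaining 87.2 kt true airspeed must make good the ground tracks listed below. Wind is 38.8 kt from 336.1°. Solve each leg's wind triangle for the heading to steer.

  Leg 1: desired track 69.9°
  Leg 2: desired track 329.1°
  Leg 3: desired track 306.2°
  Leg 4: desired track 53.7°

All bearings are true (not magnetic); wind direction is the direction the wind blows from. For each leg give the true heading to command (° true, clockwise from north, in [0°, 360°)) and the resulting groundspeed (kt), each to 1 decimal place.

Leg 1: heading=43.5°, groundspeed=80.7 kt
Leg 2: heading=332.2°, groundspeed=48.6 kt
Leg 3: heading=319.0°, groundspeed=51.4 kt
Leg 4: heading=27.9°, groundspeed=70.2 kt

Leg 1: desired track 69.9°; wind correction -26.4° → command heading 43.5°, groundspeed 80.7 kt
Leg 2: desired track 329.1°; wind correction +3.1° → command heading 332.2°, groundspeed 48.6 kt
Leg 3: desired track 306.2°; wind correction +12.8° → command heading 319.0°, groundspeed 51.4 kt
Leg 4: desired track 53.7°; wind correction -25.8° → command heading 27.9°, groundspeed 70.2 kt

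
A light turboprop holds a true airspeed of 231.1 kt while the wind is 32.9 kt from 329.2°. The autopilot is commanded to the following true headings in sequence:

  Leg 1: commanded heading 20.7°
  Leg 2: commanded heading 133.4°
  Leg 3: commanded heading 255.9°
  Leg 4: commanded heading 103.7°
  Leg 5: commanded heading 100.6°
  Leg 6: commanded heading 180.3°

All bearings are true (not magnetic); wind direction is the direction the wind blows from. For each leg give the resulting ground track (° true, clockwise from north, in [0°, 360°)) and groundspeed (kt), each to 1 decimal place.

Leg 1: track=27.7°, groundspeed=212.2 kt
Leg 2: track=135.4°, groundspeed=262.9 kt
Leg 3: track=247.8°, groundspeed=223.9 kt
Leg 4: track=109.0°, groundspeed=255.2 kt
Leg 5: track=106.2°, groundspeed=254.1 kt
Leg 6: track=176.5°, groundspeed=259.8 kt

Leg 1: heading 20.7°; drift +7.0° → track 27.7°, groundspeed 212.2 kt
Leg 2: heading 133.4°; drift +2.0° → track 135.4°, groundspeed 262.9 kt
Leg 3: heading 255.9°; drift -8.1° → track 247.8°, groundspeed 223.9 kt
Leg 4: heading 103.7°; drift +5.3° → track 109.0°, groundspeed 255.2 kt
Leg 5: heading 100.6°; drift +5.6° → track 106.2°, groundspeed 254.1 kt
Leg 6: heading 180.3°; drift -3.8° → track 176.5°, groundspeed 259.8 kt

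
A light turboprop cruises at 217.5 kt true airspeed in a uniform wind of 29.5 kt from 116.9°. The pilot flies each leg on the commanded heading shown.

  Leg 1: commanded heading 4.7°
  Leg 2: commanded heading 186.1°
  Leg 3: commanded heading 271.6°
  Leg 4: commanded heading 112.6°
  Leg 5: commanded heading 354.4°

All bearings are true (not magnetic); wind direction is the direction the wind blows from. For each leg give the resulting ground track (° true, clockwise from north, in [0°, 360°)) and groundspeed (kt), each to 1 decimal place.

Leg 1: heading 4.7°; drift -6.8° → track 357.9°, groundspeed 230.3 kt
Leg 2: heading 186.1°; drift +7.6° → track 193.7°, groundspeed 208.9 kt
Leg 3: heading 271.6°; drift +3.0° → track 274.6°, groundspeed 244.5 kt
Leg 4: heading 112.6°; drift -0.7° → track 111.9°, groundspeed 188.1 kt
Leg 5: heading 354.4°; drift -6.1° → track 348.3°, groundspeed 234.7 kt

Leg 1: track=357.9°, groundspeed=230.3 kt
Leg 2: track=193.7°, groundspeed=208.9 kt
Leg 3: track=274.6°, groundspeed=244.5 kt
Leg 4: track=111.9°, groundspeed=188.1 kt
Leg 5: track=348.3°, groundspeed=234.7 kt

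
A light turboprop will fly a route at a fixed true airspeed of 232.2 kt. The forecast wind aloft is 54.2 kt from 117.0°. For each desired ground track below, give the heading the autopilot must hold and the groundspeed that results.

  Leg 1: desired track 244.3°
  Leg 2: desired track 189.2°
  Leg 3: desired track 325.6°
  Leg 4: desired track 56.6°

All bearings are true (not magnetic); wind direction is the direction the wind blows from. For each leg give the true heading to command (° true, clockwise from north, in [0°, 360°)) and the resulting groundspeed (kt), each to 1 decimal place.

Leg 1: heading=233.6°, groundspeed=261.0 kt
Leg 2: heading=176.4°, groundspeed=209.8 kt
Leg 3: heading=332.0°, groundspeed=278.3 kt
Leg 4: heading=68.3°, groundspeed=200.6 kt

Leg 1: desired track 244.3°; wind correction -10.7° → command heading 233.6°, groundspeed 261.0 kt
Leg 2: desired track 189.2°; wind correction -12.8° → command heading 176.4°, groundspeed 209.8 kt
Leg 3: desired track 325.6°; wind correction +6.4° → command heading 332.0°, groundspeed 278.3 kt
Leg 4: desired track 56.6°; wind correction +11.7° → command heading 68.3°, groundspeed 200.6 kt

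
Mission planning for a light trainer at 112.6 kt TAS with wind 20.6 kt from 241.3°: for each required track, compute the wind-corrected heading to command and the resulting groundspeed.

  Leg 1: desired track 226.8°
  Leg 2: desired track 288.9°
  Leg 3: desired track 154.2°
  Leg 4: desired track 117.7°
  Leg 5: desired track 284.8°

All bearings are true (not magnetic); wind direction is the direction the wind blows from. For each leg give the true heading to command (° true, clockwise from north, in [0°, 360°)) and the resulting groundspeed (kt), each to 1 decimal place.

Leg 1: desired track 226.8°; wind correction +2.6° → command heading 229.4°, groundspeed 92.5 kt
Leg 2: desired track 288.9°; wind correction -7.8° → command heading 281.1°, groundspeed 97.7 kt
Leg 3: desired track 154.2°; wind correction +10.5° → command heading 164.7°, groundspeed 109.7 kt
Leg 4: desired track 117.7°; wind correction +8.8° → command heading 126.5°, groundspeed 122.7 kt
Leg 5: desired track 284.8°; wind correction -7.2° → command heading 277.6°, groundspeed 96.8 kt

Leg 1: heading=229.4°, groundspeed=92.5 kt
Leg 2: heading=281.1°, groundspeed=97.7 kt
Leg 3: heading=164.7°, groundspeed=109.7 kt
Leg 4: heading=126.5°, groundspeed=122.7 kt
Leg 5: heading=277.6°, groundspeed=96.8 kt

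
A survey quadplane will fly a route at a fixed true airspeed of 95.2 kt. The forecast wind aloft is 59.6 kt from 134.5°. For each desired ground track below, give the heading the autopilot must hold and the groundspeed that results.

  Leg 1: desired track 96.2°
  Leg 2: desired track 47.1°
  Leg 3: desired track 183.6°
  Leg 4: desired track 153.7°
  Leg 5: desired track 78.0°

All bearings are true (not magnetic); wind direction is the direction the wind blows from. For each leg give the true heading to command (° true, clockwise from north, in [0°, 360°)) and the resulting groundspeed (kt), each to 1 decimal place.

Leg 1: heading=119.0°, groundspeed=41.0 kt
Leg 2: heading=85.8°, groundspeed=71.6 kt
Leg 3: heading=155.4°, groundspeed=44.8 kt
Leg 4: heading=141.8°, groundspeed=36.9 kt
Leg 5: heading=109.5°, groundspeed=48.3 kt

Leg 1: desired track 96.2°; wind correction +22.8° → command heading 119.0°, groundspeed 41.0 kt
Leg 2: desired track 47.1°; wind correction +38.7° → command heading 85.8°, groundspeed 71.6 kt
Leg 3: desired track 183.6°; wind correction -28.2° → command heading 155.4°, groundspeed 44.8 kt
Leg 4: desired track 153.7°; wind correction -11.9° → command heading 141.8°, groundspeed 36.9 kt
Leg 5: desired track 78.0°; wind correction +31.5° → command heading 109.5°, groundspeed 48.3 kt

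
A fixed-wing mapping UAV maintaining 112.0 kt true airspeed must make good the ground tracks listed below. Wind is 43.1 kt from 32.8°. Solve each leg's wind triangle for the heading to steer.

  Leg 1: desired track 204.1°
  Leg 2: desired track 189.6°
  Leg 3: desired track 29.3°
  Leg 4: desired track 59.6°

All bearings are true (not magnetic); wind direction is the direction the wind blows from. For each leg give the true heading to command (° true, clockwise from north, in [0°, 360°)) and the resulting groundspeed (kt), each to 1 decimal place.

Leg 1: heading=200.8°, groundspeed=154.4 kt
Leg 2: heading=180.9°, groundspeed=150.3 kt
Leg 3: heading=30.6°, groundspeed=68.9 kt
Leg 4: heading=49.6°, groundspeed=71.8 kt

Leg 1: desired track 204.1°; wind correction -3.3° → command heading 200.8°, groundspeed 154.4 kt
Leg 2: desired track 189.6°; wind correction -8.7° → command heading 180.9°, groundspeed 150.3 kt
Leg 3: desired track 29.3°; wind correction +1.3° → command heading 30.6°, groundspeed 68.9 kt
Leg 4: desired track 59.6°; wind correction -10.0° → command heading 49.6°, groundspeed 71.8 kt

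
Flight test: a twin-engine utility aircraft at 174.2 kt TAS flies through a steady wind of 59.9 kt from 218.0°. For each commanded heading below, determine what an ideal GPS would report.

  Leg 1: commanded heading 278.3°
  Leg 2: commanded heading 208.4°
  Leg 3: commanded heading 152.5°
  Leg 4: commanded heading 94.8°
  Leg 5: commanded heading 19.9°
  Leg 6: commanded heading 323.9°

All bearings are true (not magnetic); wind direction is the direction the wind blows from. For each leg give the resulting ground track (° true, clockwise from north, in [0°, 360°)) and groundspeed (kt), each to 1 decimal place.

Leg 1: heading 278.3°; drift +19.8° → track 298.1°, groundspeed 153.6 kt
Leg 2: heading 208.4°; drift -5.0° → track 203.4°, groundspeed 115.6 kt
Leg 3: heading 152.5°; drift -20.0° → track 132.5°, groundspeed 159.0 kt
Leg 4: heading 94.8°; drift -13.6° → track 81.2°, groundspeed 213.0 kt
Leg 5: heading 19.9°; drift +4.6° → track 24.5°, groundspeed 231.9 kt
Leg 6: heading 323.9°; drift +16.8° → track 340.7°, groundspeed 199.1 kt

Leg 1: track=298.1°, groundspeed=153.6 kt
Leg 2: track=203.4°, groundspeed=115.6 kt
Leg 3: track=132.5°, groundspeed=159.0 kt
Leg 4: track=81.2°, groundspeed=213.0 kt
Leg 5: track=24.5°, groundspeed=231.9 kt
Leg 6: track=340.7°, groundspeed=199.1 kt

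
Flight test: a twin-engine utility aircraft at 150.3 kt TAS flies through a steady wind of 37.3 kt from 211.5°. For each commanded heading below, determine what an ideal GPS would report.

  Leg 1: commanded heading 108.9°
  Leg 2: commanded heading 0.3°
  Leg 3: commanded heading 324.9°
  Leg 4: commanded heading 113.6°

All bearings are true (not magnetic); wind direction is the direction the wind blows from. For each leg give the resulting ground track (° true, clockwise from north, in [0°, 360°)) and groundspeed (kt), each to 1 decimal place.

Leg 1: track=96.0°, groundspeed=162.6 kt
Leg 2: track=6.4°, groundspeed=183.2 kt
Leg 3: track=336.6°, groundspeed=168.6 kt
Leg 4: track=100.2°, groundspeed=159.8 kt

Leg 1: heading 108.9°; drift -12.9° → track 96.0°, groundspeed 162.6 kt
Leg 2: heading 0.3°; drift +6.1° → track 6.4°, groundspeed 183.2 kt
Leg 3: heading 324.9°; drift +11.7° → track 336.6°, groundspeed 168.6 kt
Leg 4: heading 113.6°; drift -13.4° → track 100.2°, groundspeed 159.8 kt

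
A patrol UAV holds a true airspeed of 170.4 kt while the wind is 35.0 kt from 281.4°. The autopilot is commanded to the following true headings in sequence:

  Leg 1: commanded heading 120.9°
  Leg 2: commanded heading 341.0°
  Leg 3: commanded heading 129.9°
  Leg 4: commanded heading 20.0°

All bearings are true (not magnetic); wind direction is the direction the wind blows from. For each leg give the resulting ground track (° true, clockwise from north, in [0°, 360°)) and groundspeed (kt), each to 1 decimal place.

Leg 1: heading 120.9°; drift -3.3° → track 117.6°, groundspeed 203.7 kt
Leg 2: heading 341.0°; drift +11.2° → track 352.2°, groundspeed 155.6 kt
Leg 3: heading 129.9°; drift -4.7° → track 125.2°, groundspeed 201.9 kt
Leg 4: heading 20.0°; drift +11.1° → track 31.1°, groundspeed 179.0 kt

Leg 1: track=117.6°, groundspeed=203.7 kt
Leg 2: track=352.2°, groundspeed=155.6 kt
Leg 3: track=125.2°, groundspeed=201.9 kt
Leg 4: track=31.1°, groundspeed=179.0 kt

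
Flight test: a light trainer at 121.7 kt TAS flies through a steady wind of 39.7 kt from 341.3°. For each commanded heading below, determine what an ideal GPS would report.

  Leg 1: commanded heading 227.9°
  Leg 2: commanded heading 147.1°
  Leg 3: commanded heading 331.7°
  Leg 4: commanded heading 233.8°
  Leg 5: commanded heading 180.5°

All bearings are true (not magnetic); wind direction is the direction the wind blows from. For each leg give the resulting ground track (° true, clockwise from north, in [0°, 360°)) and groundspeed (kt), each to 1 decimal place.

Leg 1: heading 227.9°; drift -14.8° → track 213.1°, groundspeed 142.2 kt
Leg 2: heading 147.1°; drift +3.5° → track 150.6°, groundspeed 160.5 kt
Leg 3: heading 331.7°; drift -4.6° → track 327.1°, groundspeed 82.8 kt
Leg 4: heading 233.8°; drift -15.8° → track 218.0°, groundspeed 138.9 kt
Leg 5: heading 180.5°; drift -4.7° → track 175.8°, groundspeed 159.7 kt

Leg 1: track=213.1°, groundspeed=142.2 kt
Leg 2: track=150.6°, groundspeed=160.5 kt
Leg 3: track=327.1°, groundspeed=82.8 kt
Leg 4: track=218.0°, groundspeed=138.9 kt
Leg 5: track=175.8°, groundspeed=159.7 kt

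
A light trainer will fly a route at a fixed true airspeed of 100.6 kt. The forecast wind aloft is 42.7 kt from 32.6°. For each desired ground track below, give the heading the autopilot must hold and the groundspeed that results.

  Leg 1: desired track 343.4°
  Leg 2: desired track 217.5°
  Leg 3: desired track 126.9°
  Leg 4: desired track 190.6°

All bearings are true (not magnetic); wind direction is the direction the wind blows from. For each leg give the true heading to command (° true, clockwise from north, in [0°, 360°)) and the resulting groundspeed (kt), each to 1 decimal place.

Leg 1: desired track 343.4°; wind correction +18.7° → command heading 2.1°, groundspeed 67.4 kt
Leg 2: desired track 217.5°; wind correction +2.1° → command heading 219.6°, groundspeed 143.1 kt
Leg 3: desired track 126.9°; wind correction -25.0° → command heading 101.9°, groundspeed 94.3 kt
Leg 4: desired track 190.6°; wind correction -9.1° → command heading 181.5°, groundspeed 138.9 kt

Leg 1: heading=2.1°, groundspeed=67.4 kt
Leg 2: heading=219.6°, groundspeed=143.1 kt
Leg 3: heading=101.9°, groundspeed=94.3 kt
Leg 4: heading=181.5°, groundspeed=138.9 kt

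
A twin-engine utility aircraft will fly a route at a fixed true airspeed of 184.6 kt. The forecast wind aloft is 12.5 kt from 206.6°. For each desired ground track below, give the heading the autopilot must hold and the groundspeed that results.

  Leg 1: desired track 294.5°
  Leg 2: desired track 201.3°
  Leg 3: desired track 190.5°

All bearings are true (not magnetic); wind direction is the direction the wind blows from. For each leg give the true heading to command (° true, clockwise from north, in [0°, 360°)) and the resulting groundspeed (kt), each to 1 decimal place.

Leg 1: desired track 294.5°; wind correction -3.9° → command heading 290.6°, groundspeed 183.7 kt
Leg 2: desired track 201.3°; wind correction +0.4° → command heading 201.7°, groundspeed 172.1 kt
Leg 3: desired track 190.5°; wind correction +1.1° → command heading 191.6°, groundspeed 172.6 kt

Leg 1: heading=290.6°, groundspeed=183.7 kt
Leg 2: heading=201.7°, groundspeed=172.1 kt
Leg 3: heading=191.6°, groundspeed=172.6 kt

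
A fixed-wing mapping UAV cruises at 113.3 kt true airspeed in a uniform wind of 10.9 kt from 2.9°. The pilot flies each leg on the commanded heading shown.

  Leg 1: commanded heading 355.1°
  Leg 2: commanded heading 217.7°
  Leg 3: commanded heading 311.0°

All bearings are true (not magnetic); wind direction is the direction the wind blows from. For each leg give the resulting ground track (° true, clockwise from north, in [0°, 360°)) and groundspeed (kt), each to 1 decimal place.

Leg 1: heading 355.1°; drift -0.8° → track 354.3°, groundspeed 102.5 kt
Leg 2: heading 217.7°; drift -2.9° → track 214.8°, groundspeed 122.4 kt
Leg 3: heading 311.0°; drift -4.6° → track 306.4°, groundspeed 106.9 kt

Leg 1: track=354.3°, groundspeed=102.5 kt
Leg 2: track=214.8°, groundspeed=122.4 kt
Leg 3: track=306.4°, groundspeed=106.9 kt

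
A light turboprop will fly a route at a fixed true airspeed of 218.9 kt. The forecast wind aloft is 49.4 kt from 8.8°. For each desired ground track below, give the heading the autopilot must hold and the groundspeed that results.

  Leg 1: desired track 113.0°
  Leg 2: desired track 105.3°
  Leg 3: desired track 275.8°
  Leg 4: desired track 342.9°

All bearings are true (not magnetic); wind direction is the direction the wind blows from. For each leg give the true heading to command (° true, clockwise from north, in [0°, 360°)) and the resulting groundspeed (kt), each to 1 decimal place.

Leg 1: heading=100.4°, groundspeed=225.7 kt
Leg 2: heading=92.3°, groundspeed=218.9 kt
Leg 3: heading=288.8°, groundspeed=215.9 kt
Leg 4: heading=348.6°, groundspeed=173.4 kt

Leg 1: desired track 113.0°; wind correction -12.6° → command heading 100.4°, groundspeed 225.7 kt
Leg 2: desired track 105.3°; wind correction -13.0° → command heading 92.3°, groundspeed 218.9 kt
Leg 3: desired track 275.8°; wind correction +13.0° → command heading 288.8°, groundspeed 215.9 kt
Leg 4: desired track 342.9°; wind correction +5.7° → command heading 348.6°, groundspeed 173.4 kt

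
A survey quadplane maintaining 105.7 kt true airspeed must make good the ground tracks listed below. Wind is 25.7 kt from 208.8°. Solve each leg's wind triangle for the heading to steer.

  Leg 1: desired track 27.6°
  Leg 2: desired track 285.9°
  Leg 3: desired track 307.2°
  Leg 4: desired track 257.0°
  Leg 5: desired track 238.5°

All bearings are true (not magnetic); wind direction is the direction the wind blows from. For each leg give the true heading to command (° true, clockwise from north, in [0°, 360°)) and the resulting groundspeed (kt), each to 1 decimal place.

Leg 1: desired track 27.6°; wind correction -0.3° → command heading 27.3°, groundspeed 131.4 kt
Leg 2: desired track 285.9°; wind correction -13.7° → command heading 272.2°, groundspeed 97.0 kt
Leg 3: desired track 307.2°; wind correction -13.9° → command heading 293.3°, groundspeed 106.4 kt
Leg 4: desired track 257.0°; wind correction -10.4° → command heading 246.6°, groundspeed 86.8 kt
Leg 5: desired track 238.5°; wind correction -6.9° → command heading 231.6°, groundspeed 82.6 kt

Leg 1: heading=27.3°, groundspeed=131.4 kt
Leg 2: heading=272.2°, groundspeed=97.0 kt
Leg 3: heading=293.3°, groundspeed=106.4 kt
Leg 4: heading=246.6°, groundspeed=86.8 kt
Leg 5: heading=231.6°, groundspeed=82.6 kt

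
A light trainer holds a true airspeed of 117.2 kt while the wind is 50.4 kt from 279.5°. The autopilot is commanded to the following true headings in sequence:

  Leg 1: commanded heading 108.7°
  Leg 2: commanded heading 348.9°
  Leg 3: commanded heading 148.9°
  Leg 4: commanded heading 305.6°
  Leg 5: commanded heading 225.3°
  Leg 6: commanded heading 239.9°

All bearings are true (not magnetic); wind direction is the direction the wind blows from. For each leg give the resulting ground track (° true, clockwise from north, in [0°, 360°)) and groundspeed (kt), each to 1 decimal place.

Leg 1: heading 108.7°; drift -2.8° → track 105.9°, groundspeed 167.1 kt
Leg 2: heading 348.9°; drift +25.4° → track 14.3°, groundspeed 110.1 kt
Leg 3: heading 148.9°; drift -14.3° → track 134.6°, groundspeed 154.8 kt
Leg 4: heading 305.6°; drift +17.1° → track 322.7°, groundspeed 75.3 kt
Leg 5: heading 225.3°; drift -25.0° → track 200.3°, groundspeed 96.8 kt
Leg 6: heading 239.9°; drift -22.3° → track 217.6°, groundspeed 84.7 kt

Leg 1: track=105.9°, groundspeed=167.1 kt
Leg 2: track=14.3°, groundspeed=110.1 kt
Leg 3: track=134.6°, groundspeed=154.8 kt
Leg 4: track=322.7°, groundspeed=75.3 kt
Leg 5: track=200.3°, groundspeed=96.8 kt
Leg 6: track=217.6°, groundspeed=84.7 kt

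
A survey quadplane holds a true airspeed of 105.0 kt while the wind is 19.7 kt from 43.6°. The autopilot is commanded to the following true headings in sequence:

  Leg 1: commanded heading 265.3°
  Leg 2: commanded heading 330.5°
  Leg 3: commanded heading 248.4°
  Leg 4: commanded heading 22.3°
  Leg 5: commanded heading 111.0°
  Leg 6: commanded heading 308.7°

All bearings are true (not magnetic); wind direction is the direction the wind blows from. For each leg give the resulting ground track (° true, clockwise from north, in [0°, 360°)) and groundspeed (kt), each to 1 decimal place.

Leg 1: track=259.1°, groundspeed=120.4 kt
Leg 2: track=319.7°, groundspeed=101.0 kt
Leg 3: track=244.6°, groundspeed=123.2 kt
Leg 4: track=17.6°, groundspeed=86.9 kt
Leg 5: track=121.6°, groundspeed=99.1 kt
Leg 6: track=298.3°, groundspeed=108.5 kt

Leg 1: heading 265.3°; drift -6.2° → track 259.1°, groundspeed 120.4 kt
Leg 2: heading 330.5°; drift -10.8° → track 319.7°, groundspeed 101.0 kt
Leg 3: heading 248.4°; drift -3.8° → track 244.6°, groundspeed 123.2 kt
Leg 4: heading 22.3°; drift -4.7° → track 17.6°, groundspeed 86.9 kt
Leg 5: heading 111.0°; drift +10.6° → track 121.6°, groundspeed 99.1 kt
Leg 6: heading 308.7°; drift -10.4° → track 298.3°, groundspeed 108.5 kt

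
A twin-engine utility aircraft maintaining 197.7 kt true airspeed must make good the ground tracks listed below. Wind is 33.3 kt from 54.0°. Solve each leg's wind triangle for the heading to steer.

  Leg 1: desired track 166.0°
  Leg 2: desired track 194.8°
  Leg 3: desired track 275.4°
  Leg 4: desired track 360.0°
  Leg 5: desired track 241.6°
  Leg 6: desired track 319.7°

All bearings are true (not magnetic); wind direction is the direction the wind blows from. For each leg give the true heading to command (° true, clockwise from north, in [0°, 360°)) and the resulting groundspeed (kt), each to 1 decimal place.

Leg 1: desired track 166.0°; wind correction -9.0° → command heading 157.0°, groundspeed 207.7 kt
Leg 2: desired track 194.8°; wind correction -6.1° → command heading 188.7°, groundspeed 222.4 kt
Leg 3: desired track 275.4°; wind correction +6.4° → command heading 281.8°, groundspeed 221.4 kt
Leg 4: desired track 360.0°; wind correction +7.8° → command heading 7.8°, groundspeed 176.3 kt
Leg 5: desired track 241.6°; wind correction +1.3° → command heading 242.9°, groundspeed 230.7 kt
Leg 6: desired track 319.7°; wind correction +9.7° → command heading 329.4°, groundspeed 197.4 kt

Leg 1: heading=157.0°, groundspeed=207.7 kt
Leg 2: heading=188.7°, groundspeed=222.4 kt
Leg 3: heading=281.8°, groundspeed=221.4 kt
Leg 4: heading=7.8°, groundspeed=176.3 kt
Leg 5: heading=242.9°, groundspeed=230.7 kt
Leg 6: heading=329.4°, groundspeed=197.4 kt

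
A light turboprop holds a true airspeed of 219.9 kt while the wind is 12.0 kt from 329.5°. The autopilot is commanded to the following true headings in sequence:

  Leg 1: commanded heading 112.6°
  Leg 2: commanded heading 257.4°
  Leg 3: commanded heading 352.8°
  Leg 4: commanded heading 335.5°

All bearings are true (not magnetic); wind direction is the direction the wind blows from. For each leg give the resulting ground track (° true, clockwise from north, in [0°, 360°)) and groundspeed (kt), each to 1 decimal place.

Leg 1: track=114.4°, groundspeed=229.6 kt
Leg 2: track=254.4°, groundspeed=216.5 kt
Leg 3: track=354.1°, groundspeed=208.9 kt
Leg 4: track=335.8°, groundspeed=208.0 kt

Leg 1: heading 112.6°; drift +1.8° → track 114.4°, groundspeed 229.6 kt
Leg 2: heading 257.4°; drift -3.0° → track 254.4°, groundspeed 216.5 kt
Leg 3: heading 352.8°; drift +1.3° → track 354.1°, groundspeed 208.9 kt
Leg 4: heading 335.5°; drift +0.3° → track 335.8°, groundspeed 208.0 kt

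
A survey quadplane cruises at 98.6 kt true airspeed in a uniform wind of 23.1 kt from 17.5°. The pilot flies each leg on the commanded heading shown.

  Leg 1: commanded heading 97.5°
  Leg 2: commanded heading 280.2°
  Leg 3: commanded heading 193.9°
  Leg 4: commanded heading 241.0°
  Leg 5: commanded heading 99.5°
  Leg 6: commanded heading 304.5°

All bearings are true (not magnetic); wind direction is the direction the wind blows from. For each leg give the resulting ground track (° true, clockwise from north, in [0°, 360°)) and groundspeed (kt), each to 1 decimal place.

Leg 1: track=111.0°, groundspeed=97.3 kt
Leg 2: track=267.5°, groundspeed=104.1 kt
Leg 3: track=194.6°, groundspeed=121.7 kt
Leg 4: track=233.2°, groundspeed=116.4 kt
Leg 5: track=113.0°, groundspeed=98.1 kt
Leg 6: track=291.0°, groundspeed=94.5 kt

Leg 1: heading 97.5°; drift +13.5° → track 111.0°, groundspeed 97.3 kt
Leg 2: heading 280.2°; drift -12.7° → track 267.5°, groundspeed 104.1 kt
Leg 3: heading 193.9°; drift +0.7° → track 194.6°, groundspeed 121.7 kt
Leg 4: heading 241.0°; drift -7.8° → track 233.2°, groundspeed 116.4 kt
Leg 5: heading 99.5°; drift +13.5° → track 113.0°, groundspeed 98.1 kt
Leg 6: heading 304.5°; drift -13.5° → track 291.0°, groundspeed 94.5 kt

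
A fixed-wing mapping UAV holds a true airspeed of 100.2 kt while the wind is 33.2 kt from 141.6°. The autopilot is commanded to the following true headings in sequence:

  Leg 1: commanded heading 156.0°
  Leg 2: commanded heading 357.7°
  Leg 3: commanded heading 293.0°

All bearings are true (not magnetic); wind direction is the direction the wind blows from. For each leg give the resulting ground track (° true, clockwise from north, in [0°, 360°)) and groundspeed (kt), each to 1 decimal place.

Leg 1: track=162.9°, groundspeed=68.5 kt
Leg 2: track=348.9°, groundspeed=128.5 kt
Leg 3: track=300.0°, groundspeed=130.3 kt

Leg 1: heading 156.0°; drift +6.9° → track 162.9°, groundspeed 68.5 kt
Leg 2: heading 357.7°; drift -8.8° → track 348.9°, groundspeed 128.5 kt
Leg 3: heading 293.0°; drift +7.0° → track 300.0°, groundspeed 130.3 kt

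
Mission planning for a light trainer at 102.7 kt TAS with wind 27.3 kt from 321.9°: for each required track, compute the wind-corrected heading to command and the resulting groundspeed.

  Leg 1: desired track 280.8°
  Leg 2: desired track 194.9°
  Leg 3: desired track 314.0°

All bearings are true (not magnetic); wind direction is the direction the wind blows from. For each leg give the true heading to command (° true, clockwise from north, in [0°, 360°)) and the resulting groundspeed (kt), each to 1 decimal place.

Leg 1: desired track 280.8°; wind correction +10.1° → command heading 290.9°, groundspeed 80.5 kt
Leg 2: desired track 194.9°; wind correction +12.3° → command heading 207.2°, groundspeed 116.8 kt
Leg 3: desired track 314.0°; wind correction +2.1° → command heading 316.1°, groundspeed 75.6 kt

Leg 1: heading=290.9°, groundspeed=80.5 kt
Leg 2: heading=207.2°, groundspeed=116.8 kt
Leg 3: heading=316.1°, groundspeed=75.6 kt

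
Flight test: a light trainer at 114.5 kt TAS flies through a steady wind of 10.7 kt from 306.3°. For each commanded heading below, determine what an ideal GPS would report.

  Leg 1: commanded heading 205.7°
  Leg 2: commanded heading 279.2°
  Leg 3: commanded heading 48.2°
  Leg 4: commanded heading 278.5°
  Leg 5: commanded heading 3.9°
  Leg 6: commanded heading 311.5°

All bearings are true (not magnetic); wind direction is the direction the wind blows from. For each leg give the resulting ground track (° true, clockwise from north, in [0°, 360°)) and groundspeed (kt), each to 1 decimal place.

Leg 1: track=200.5°, groundspeed=116.9 kt
Leg 2: track=276.5°, groundspeed=105.1 kt
Leg 3: track=53.3°, groundspeed=117.2 kt
Leg 4: track=275.8°, groundspeed=105.2 kt
Leg 5: track=8.6°, groundspeed=109.1 kt
Leg 6: track=312.0°, groundspeed=103.8 kt

Leg 1: heading 205.7°; drift -5.2° → track 200.5°, groundspeed 116.9 kt
Leg 2: heading 279.2°; drift -2.7° → track 276.5°, groundspeed 105.1 kt
Leg 3: heading 48.2°; drift +5.1° → track 53.3°, groundspeed 117.2 kt
Leg 4: heading 278.5°; drift -2.7° → track 275.8°, groundspeed 105.2 kt
Leg 5: heading 3.9°; drift +4.7° → track 8.6°, groundspeed 109.1 kt
Leg 6: heading 311.5°; drift +0.5° → track 312.0°, groundspeed 103.8 kt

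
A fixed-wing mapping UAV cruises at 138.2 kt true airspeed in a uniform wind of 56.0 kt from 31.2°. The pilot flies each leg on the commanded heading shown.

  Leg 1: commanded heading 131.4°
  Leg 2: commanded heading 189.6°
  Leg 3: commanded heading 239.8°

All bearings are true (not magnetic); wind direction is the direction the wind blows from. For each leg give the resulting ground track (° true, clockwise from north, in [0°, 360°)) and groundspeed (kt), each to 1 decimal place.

Leg 1: track=151.8°, groundspeed=158.0 kt
Leg 2: track=195.8°, groundspeed=191.4 kt
Leg 3: track=231.7°, groundspeed=189.3 kt

Leg 1: heading 131.4°; drift +20.4° → track 151.8°, groundspeed 158.0 kt
Leg 2: heading 189.6°; drift +6.2° → track 195.8°, groundspeed 191.4 kt
Leg 3: heading 239.8°; drift -8.1° → track 231.7°, groundspeed 189.3 kt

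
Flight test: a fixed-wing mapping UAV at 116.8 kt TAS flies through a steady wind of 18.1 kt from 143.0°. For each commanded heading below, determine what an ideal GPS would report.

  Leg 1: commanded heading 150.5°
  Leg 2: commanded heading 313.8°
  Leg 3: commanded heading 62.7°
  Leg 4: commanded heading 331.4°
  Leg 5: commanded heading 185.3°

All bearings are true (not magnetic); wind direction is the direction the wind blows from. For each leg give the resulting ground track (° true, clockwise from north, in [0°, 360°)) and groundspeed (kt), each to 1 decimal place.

Leg 1: heading 150.5°; drift +1.4° → track 151.9°, groundspeed 98.9 kt
Leg 2: heading 313.8°; drift +1.2° → track 315.0°, groundspeed 134.7 kt
Leg 3: heading 62.7°; drift -8.9° → track 53.8°, groundspeed 115.1 kt
Leg 4: heading 331.4°; drift -1.1° → track 330.3°, groundspeed 134.7 kt
Leg 5: heading 185.3°; drift +6.7° → track 192.0°, groundspeed 104.1 kt

Leg 1: track=151.9°, groundspeed=98.9 kt
Leg 2: track=315.0°, groundspeed=134.7 kt
Leg 3: track=53.8°, groundspeed=115.1 kt
Leg 4: track=330.3°, groundspeed=134.7 kt
Leg 5: track=192.0°, groundspeed=104.1 kt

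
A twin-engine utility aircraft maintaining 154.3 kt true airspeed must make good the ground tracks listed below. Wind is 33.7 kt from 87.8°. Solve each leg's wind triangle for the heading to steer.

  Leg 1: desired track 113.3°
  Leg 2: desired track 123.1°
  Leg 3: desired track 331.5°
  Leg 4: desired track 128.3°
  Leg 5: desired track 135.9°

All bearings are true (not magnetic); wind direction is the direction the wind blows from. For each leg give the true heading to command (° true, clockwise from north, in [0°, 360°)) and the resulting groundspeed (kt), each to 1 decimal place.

Leg 1: heading=107.9°, groundspeed=123.2 kt
Leg 2: heading=115.8°, groundspeed=125.6 kt
Leg 3: heading=342.8°, groundspeed=166.2 kt
Leg 4: heading=120.1°, groundspeed=127.1 kt
Leg 5: heading=126.5°, groundspeed=129.7 kt

Leg 1: desired track 113.3°; wind correction -5.4° → command heading 107.9°, groundspeed 123.2 kt
Leg 2: desired track 123.1°; wind correction -7.3° → command heading 115.8°, groundspeed 125.6 kt
Leg 3: desired track 331.5°; wind correction +11.3° → command heading 342.8°, groundspeed 166.2 kt
Leg 4: desired track 128.3°; wind correction -8.2° → command heading 120.1°, groundspeed 127.1 kt
Leg 5: desired track 135.9°; wind correction -9.4° → command heading 126.5°, groundspeed 129.7 kt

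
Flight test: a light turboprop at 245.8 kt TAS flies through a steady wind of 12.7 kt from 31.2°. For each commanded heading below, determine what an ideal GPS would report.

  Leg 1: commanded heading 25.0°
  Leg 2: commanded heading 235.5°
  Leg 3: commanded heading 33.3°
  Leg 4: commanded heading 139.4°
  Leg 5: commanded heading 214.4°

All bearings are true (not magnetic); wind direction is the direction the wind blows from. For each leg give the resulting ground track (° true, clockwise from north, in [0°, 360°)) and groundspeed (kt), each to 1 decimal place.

Leg 1: heading 25.0°; drift -0.3° → track 24.7°, groundspeed 233.2 kt
Leg 2: heading 235.5°; drift -1.2° → track 234.3°, groundspeed 257.4 kt
Leg 3: heading 33.3°; drift +0.1° → track 33.4°, groundspeed 233.1 kt
Leg 4: heading 139.4°; drift +2.8° → track 142.2°, groundspeed 250.1 kt
Leg 5: heading 214.4°; drift -0.2° → track 214.2°, groundspeed 258.5 kt

Leg 1: track=24.7°, groundspeed=233.2 kt
Leg 2: track=234.3°, groundspeed=257.4 kt
Leg 3: track=33.4°, groundspeed=233.1 kt
Leg 4: track=142.2°, groundspeed=250.1 kt
Leg 5: track=214.2°, groundspeed=258.5 kt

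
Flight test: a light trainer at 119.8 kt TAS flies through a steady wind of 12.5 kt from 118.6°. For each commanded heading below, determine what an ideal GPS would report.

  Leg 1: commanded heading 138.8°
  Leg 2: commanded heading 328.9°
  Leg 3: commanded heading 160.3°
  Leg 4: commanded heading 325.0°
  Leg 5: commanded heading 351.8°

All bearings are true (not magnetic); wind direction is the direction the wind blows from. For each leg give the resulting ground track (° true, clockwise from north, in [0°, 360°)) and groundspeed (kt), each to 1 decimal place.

Leg 1: track=141.1°, groundspeed=108.2 kt
Leg 2: track=326.1°, groundspeed=130.7 kt
Leg 3: track=164.6°, groundspeed=110.8 kt
Leg 4: track=322.6°, groundspeed=131.1 kt
Leg 5: track=347.3°, groundspeed=127.7 kt

Leg 1: heading 138.8°; drift +2.3° → track 141.1°, groundspeed 108.2 kt
Leg 2: heading 328.9°; drift -2.8° → track 326.1°, groundspeed 130.7 kt
Leg 3: heading 160.3°; drift +4.3° → track 164.6°, groundspeed 110.8 kt
Leg 4: heading 325.0°; drift -2.4° → track 322.6°, groundspeed 131.1 kt
Leg 5: heading 351.8°; drift -4.5° → track 347.3°, groundspeed 127.7 kt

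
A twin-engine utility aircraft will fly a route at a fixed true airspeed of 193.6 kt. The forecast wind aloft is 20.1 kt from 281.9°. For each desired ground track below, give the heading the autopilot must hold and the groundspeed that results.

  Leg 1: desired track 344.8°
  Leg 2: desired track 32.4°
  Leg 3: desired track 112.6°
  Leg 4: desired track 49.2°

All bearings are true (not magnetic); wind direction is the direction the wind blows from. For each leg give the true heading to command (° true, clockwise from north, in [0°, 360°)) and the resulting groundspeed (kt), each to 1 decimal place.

Leg 1: heading=339.5°, groundspeed=183.6 kt
Leg 2: heading=26.8°, groundspeed=199.7 kt
Leg 3: heading=113.7°, groundspeed=213.3 kt
Leg 4: heading=44.5°, groundspeed=205.1 kt

Leg 1: desired track 344.8°; wind correction -5.3° → command heading 339.5°, groundspeed 183.6 kt
Leg 2: desired track 32.4°; wind correction -5.6° → command heading 26.8°, groundspeed 199.7 kt
Leg 3: desired track 112.6°; wind correction +1.1° → command heading 113.7°, groundspeed 213.3 kt
Leg 4: desired track 49.2°; wind correction -4.7° → command heading 44.5°, groundspeed 205.1 kt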